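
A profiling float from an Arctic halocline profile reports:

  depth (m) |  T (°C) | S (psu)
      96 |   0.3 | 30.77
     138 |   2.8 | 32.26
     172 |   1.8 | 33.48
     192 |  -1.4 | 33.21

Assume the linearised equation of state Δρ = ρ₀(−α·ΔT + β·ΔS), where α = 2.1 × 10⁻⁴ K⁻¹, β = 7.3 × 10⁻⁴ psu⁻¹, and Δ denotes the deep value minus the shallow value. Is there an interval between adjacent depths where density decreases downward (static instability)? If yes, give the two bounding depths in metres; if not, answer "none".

none

Evaluate Δρ/ρ₀ = −αΔT + βΔS across each adjacent pair:
  96–138 m: −αΔT+βΔS = −(2.1 × 10⁻⁴)(+2.5)+(7.3 × 10⁻⁴)(+1.49) = 5.6 × 10⁻⁴ → stable
  138–172 m: −αΔT+βΔS = −(2.1 × 10⁻⁴)(-1.0)+(7.3 × 10⁻⁴)(+1.22) = 1.1 × 10⁻³ → stable
  172–192 m: −αΔT+βΔS = −(2.1 × 10⁻⁴)(-3.2)+(7.3 × 10⁻⁴)(-0.27) = 4.7 × 10⁻⁴ → stable
Every interval has Δρ > 0: the column is stably stratified throughout.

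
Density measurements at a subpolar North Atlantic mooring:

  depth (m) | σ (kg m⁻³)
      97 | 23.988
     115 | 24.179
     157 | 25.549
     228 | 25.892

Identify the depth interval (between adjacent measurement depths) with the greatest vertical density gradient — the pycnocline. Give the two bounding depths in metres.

Compute the density gradient over each adjacent pair:
  97–115 m: Δρ/Δz = 0.191/18 = 0.011 kg m⁻⁴
  115–157 m: Δρ/Δz = 1.370/42 = 0.033 kg m⁻⁴
  157–228 m: Δρ/Δz = 0.343/71 = 4.8 × 10⁻³ kg m⁻⁴
The largest gradient is in the 115–157 m interval — the pycnocline.

115–157 m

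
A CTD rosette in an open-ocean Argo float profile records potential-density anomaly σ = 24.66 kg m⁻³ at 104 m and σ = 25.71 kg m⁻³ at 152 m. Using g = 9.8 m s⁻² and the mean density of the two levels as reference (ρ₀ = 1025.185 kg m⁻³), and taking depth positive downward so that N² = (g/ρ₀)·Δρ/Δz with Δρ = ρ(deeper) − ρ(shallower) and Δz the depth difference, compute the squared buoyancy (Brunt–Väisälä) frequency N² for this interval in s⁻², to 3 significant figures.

2.09 × 10⁻⁴ s⁻²

Δρ = 1025.71 − 1024.66 = 1.05 kg m⁻³ over Δz = 152 − 104 = 48 m.
N² = (9.8/1025.185) × (1.05/48) = 2.0911 × 10⁻⁴ s⁻² ≈ 2.09 × 10⁻⁴ s⁻².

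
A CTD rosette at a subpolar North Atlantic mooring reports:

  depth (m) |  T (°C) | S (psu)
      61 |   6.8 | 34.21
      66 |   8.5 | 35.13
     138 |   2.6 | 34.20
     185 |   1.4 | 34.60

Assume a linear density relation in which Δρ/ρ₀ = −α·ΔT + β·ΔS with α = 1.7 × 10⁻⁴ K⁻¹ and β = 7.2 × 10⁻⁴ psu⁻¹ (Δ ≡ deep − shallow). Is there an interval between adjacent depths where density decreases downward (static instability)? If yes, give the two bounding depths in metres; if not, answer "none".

Evaluate Δρ/ρ₀ = −αΔT + βΔS across each adjacent pair:
  61–66 m: −αΔT+βΔS = −(1.7 × 10⁻⁴)(+1.7)+(7.2 × 10⁻⁴)(+0.92) = 3.7 × 10⁻⁴ → stable
  66–138 m: −αΔT+βΔS = −(1.7 × 10⁻⁴)(-5.9)+(7.2 × 10⁻⁴)(-0.93) = 3.3 × 10⁻⁴ → stable
  138–185 m: −αΔT+βΔS = −(1.7 × 10⁻⁴)(-1.2)+(7.2 × 10⁻⁴)(+0.40) = 4.9 × 10⁻⁴ → stable
Every interval has Δρ > 0: the column is stably stratified throughout.

none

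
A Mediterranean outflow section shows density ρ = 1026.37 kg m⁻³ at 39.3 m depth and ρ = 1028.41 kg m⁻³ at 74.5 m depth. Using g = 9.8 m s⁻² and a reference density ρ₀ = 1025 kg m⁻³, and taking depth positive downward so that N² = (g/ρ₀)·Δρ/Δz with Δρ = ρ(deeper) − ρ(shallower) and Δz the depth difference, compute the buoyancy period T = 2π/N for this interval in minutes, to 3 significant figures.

4.45 min

Δρ = 1028.41 − 1026.37 = 2.04 kg m⁻³ over Δz = 74.5 − 39.3 = 35.2 m.
N² = (9.8/1025) × (2.04/35.2) = 5.5410 × 10⁻⁴ s⁻².
N = √(5.5410 × 10⁻⁴) = 0.023539 rad s⁻¹, so T = 2π/N = 266.93 s = 4.4488 min ≈ 4.45 min.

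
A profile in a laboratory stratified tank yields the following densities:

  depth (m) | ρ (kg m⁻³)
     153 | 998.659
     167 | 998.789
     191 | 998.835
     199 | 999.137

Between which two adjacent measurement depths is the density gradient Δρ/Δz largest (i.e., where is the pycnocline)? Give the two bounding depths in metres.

191–199 m

Compute the density gradient over each adjacent pair:
  153–167 m: Δρ/Δz = 0.130/14 = 9.3 × 10⁻³ kg m⁻⁴
  167–191 m: Δρ/Δz = 0.046/24 = 1.9 × 10⁻³ kg m⁻⁴
  191–199 m: Δρ/Δz = 0.302/8 = 0.038 kg m⁻⁴
The largest gradient is in the 191–199 m interval — the pycnocline.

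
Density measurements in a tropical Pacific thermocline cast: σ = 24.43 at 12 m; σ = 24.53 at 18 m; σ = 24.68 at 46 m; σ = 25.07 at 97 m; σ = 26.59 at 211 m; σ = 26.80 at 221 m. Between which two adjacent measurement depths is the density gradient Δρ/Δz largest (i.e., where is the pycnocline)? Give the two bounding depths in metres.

Compute the density gradient over each adjacent pair:
  12–18 m: Δρ/Δz = 0.10/6 = 0.017 kg m⁻⁴
  18–46 m: Δρ/Δz = 0.15/28 = 5.4 × 10⁻³ kg m⁻⁴
  46–97 m: Δρ/Δz = 0.39/51 = 7.6 × 10⁻³ kg m⁻⁴
  97–211 m: Δρ/Δz = 1.52/114 = 0.013 kg m⁻⁴
  211–221 m: Δρ/Δz = 0.21/10 = 0.021 kg m⁻⁴
The largest gradient is in the 211–221 m interval — the pycnocline.

211–221 m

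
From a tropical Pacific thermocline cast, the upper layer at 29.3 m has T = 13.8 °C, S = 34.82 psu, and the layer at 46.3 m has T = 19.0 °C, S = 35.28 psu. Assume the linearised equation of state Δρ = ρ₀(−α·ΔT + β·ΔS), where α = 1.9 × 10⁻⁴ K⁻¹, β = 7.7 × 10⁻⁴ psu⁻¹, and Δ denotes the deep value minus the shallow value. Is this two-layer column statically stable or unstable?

ΔT = 19.0 − 13.8 = +5.2 K and ΔS = 35.28 − 34.82 = +0.46 psu (deep − shallow).
−αΔT = -9.88 × 10⁻⁴; βΔS = 3.542 × 10⁻⁴; sum Δρ/ρ₀ = -6.338 × 10⁻⁴.
Δρ/ρ₀ < 0, so Δρ < 0: deeper water is lighter → statically unstable; the column would overturn.

unstable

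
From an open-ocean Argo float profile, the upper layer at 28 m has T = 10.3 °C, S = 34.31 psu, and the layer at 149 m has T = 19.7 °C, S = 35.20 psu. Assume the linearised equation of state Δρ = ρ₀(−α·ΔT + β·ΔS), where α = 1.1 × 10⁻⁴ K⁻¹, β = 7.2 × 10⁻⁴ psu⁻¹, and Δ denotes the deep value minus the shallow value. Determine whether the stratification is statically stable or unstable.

unstable

ΔT = 19.7 − 10.3 = +9.4 K and ΔS = 35.20 − 34.31 = +0.89 psu (deep − shallow).
−αΔT = -1.034 × 10⁻³; βΔS = 6.408 × 10⁻⁴; sum Δρ/ρ₀ = -3.932 × 10⁻⁴.
Δρ/ρ₀ < 0, so Δρ < 0: deeper water is lighter → statically unstable; the column would overturn.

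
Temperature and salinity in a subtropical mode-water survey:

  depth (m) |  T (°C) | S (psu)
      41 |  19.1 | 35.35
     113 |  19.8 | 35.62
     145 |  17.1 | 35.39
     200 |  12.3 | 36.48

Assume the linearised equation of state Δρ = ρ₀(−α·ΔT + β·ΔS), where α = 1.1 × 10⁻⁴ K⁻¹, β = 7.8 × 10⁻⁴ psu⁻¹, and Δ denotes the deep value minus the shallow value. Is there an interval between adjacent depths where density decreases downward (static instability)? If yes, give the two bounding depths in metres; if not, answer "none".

Evaluate Δρ/ρ₀ = −αΔT + βΔS across each adjacent pair:
  41–113 m: −αΔT+βΔS = −(1.1 × 10⁻⁴)(+0.7)+(7.8 × 10⁻⁴)(+0.27) = 1.3 × 10⁻⁴ → stable
  113–145 m: −αΔT+βΔS = −(1.1 × 10⁻⁴)(-2.7)+(7.8 × 10⁻⁴)(-0.23) = 1.2 × 10⁻⁴ → stable
  145–200 m: −αΔT+βΔS = −(1.1 × 10⁻⁴)(-4.8)+(7.8 × 10⁻⁴)(+1.09) = 1.4 × 10⁻³ → stable
Every interval has Δρ > 0: the column is stably stratified throughout.

none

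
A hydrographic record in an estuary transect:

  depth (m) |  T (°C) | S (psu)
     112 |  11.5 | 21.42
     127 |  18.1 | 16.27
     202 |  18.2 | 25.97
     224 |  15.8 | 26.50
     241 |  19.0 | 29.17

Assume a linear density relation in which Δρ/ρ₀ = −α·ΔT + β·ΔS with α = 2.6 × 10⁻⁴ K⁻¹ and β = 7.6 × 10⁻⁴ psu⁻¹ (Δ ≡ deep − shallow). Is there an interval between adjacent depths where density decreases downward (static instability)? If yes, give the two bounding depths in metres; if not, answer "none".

Evaluate Δρ/ρ₀ = −αΔT + βΔS across each adjacent pair:
  112–127 m: −αΔT+βΔS = −(2.6 × 10⁻⁴)(+6.6)+(7.6 × 10⁻⁴)(-5.15) = -5.6 × 10⁻³ → UNSTABLE
  127–202 m: −αΔT+βΔS = −(2.6 × 10⁻⁴)(+0.1)+(7.6 × 10⁻⁴)(+9.70) = 7.3 × 10⁻³ → stable
  202–224 m: −αΔT+βΔS = −(2.6 × 10⁻⁴)(-2.4)+(7.6 × 10⁻⁴)(+0.53) = 1.0 × 10⁻³ → stable
  224–241 m: −αΔT+βΔS = −(2.6 × 10⁻⁴)(+3.2)+(7.6 × 10⁻⁴)(+2.67) = 1.2 × 10⁻³ → stable
The 112–127 m interval has Δρ < 0: lighter water underlies denser water.

112–127 m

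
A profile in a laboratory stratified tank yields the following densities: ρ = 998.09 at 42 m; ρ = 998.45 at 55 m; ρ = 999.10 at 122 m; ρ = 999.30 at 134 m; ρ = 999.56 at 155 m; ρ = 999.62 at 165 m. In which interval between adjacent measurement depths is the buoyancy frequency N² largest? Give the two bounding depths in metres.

42–55 m

Compute the density gradient over each adjacent pair:
  42–55 m: Δρ/Δz = 0.36/13 = 0.028 kg m⁻⁴
  55–122 m: Δρ/Δz = 0.65/67 = 9.7 × 10⁻³ kg m⁻⁴
  122–134 m: Δρ/Δz = 0.20/12 = 0.017 kg m⁻⁴
  134–155 m: Δρ/Δz = 0.26/21 = 0.012 kg m⁻⁴
  155–165 m: Δρ/Δz = 0.06/10 = 6.0 × 10⁻³ kg m⁻⁴
The largest gradient is in the 42–55 m interval — the pycnocline.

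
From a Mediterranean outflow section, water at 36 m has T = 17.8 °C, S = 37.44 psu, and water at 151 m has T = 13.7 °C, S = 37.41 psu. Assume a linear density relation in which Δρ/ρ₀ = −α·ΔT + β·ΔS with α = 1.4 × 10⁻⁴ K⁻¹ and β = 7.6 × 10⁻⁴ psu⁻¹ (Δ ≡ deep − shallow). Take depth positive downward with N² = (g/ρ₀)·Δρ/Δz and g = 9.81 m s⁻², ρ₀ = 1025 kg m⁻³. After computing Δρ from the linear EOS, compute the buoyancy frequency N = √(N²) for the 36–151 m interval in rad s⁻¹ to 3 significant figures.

6.86 × 10⁻³ rad s⁻¹

ΔT = -4.1 K, ΔS = -0.03 psu (deep − shallow).
Δρ/ρ₀ = −αΔT + βΔS = 5.74 × 10⁻⁴ − 2.28 × 10⁻⁵ = 5.512 × 10⁻⁴, so Δρ ≈ 0.5650 kg m⁻³.
N² = (g/ρ₀)·Δρ/Δz = g·(Δρ/ρ₀)/Δz = 9.81 × 5.512 × 10⁻⁴ / 115 = 4.7020 × 10⁻⁵ s⁻².
N = √(4.7020 × 10⁻⁵) = 6.8571 × 10⁻³ rad s⁻¹ ≈ 6.86 × 10⁻³ rad s⁻¹.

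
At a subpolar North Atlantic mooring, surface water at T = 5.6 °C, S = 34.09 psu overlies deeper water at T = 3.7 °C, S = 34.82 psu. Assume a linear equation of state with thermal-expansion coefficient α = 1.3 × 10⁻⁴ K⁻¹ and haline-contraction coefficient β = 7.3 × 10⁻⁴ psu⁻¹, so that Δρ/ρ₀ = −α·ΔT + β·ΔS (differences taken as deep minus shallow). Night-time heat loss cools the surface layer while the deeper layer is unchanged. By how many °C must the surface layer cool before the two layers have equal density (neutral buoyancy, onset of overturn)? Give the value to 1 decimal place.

6.0 °C

Neutral buoyancy requires Δρ = 0, i.e. −α(T_deep − T_surf′) + β(S_deep − S_surf) = 0.
T_surf′ = T_deep − (β/α)·ΔS = 3.7 − (7.3 × 10⁻⁴/1.3 × 10⁻⁴)·(+0.73) = -0.399 °C.
Cooling required: 5.6 − (-0.399) = 5.999 °C.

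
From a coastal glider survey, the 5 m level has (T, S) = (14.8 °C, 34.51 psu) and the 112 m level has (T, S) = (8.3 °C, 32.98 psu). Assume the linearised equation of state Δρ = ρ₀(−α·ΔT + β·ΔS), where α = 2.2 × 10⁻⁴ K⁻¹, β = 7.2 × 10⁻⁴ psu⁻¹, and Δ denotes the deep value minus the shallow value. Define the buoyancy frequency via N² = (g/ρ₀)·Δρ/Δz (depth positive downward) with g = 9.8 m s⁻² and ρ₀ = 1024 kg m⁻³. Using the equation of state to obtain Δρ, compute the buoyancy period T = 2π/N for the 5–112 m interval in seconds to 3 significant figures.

ΔT = -6.5 K, ΔS = -1.53 psu (deep − shallow).
Δρ/ρ₀ = −αΔT + βΔS = 1.43 × 10⁻³ − 1.1016 × 10⁻³ = 3.284 × 10⁻⁴, so Δρ ≈ 0.3363 kg m⁻³.
N² = (g/ρ₀)·Δρ/Δz = g·(Δρ/ρ₀)/Δz = 9.8 × 3.284 × 10⁻⁴ / 107 = 3.0078 × 10⁻⁵ s⁻².
N = √(3.0078 × 10⁻⁵) = 5.4843 × 10⁻³ rad s⁻¹ → T = 2π/N = 1.1457 × 10³ s ≈ 1.15 × 10³ s.

1.15 × 10³ s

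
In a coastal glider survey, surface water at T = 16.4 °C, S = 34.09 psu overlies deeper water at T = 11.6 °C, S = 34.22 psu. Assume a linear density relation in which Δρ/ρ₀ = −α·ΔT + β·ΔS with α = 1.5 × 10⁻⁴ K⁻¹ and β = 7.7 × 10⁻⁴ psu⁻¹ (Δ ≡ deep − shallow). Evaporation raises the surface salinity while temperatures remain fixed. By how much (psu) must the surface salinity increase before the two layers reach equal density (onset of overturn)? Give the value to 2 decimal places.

1.07 psu

Neutral buoyancy requires −α(T_deep − T_surf) + β(S_deep − S_surf′) = 0.
S_surf′ = S_deep − (α/β)·ΔT = 34.22 − (1.5 × 10⁻⁴/7.7 × 10⁻⁴)·(-4.8) = 35.1551 psu.
Increase required: 35.1551 − 34.09 = 1.0651 psu.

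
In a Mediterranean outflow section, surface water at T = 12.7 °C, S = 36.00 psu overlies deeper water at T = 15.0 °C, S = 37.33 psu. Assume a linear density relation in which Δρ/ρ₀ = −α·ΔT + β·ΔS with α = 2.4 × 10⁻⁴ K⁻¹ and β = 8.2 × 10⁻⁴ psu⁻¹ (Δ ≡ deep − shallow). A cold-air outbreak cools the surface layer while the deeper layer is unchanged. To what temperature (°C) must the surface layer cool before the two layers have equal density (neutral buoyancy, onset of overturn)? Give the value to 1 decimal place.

Neutral buoyancy requires Δρ = 0, i.e. −α(T_deep − T_surf′) + β(S_deep − S_surf) = 0.
T_surf′ = T_deep − (β/α)·ΔS = 15.0 − (8.2 × 10⁻⁴/2.4 × 10⁻⁴)·(+1.33) = 10.456 °C.
Cooling required: 12.7 − (10.456) = 2.244 °C.

10.5 °C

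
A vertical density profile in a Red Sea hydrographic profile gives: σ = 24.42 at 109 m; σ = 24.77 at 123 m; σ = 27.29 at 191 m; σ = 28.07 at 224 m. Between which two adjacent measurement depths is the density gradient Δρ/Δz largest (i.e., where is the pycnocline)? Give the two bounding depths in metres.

123–191 m

Compute the density gradient over each adjacent pair:
  109–123 m: Δρ/Δz = 0.35/14 = 0.025 kg m⁻⁴
  123–191 m: Δρ/Δz = 2.52/68 = 0.037 kg m⁻⁴
  191–224 m: Δρ/Δz = 0.78/33 = 0.024 kg m⁻⁴
The largest gradient is in the 123–191 m interval — the pycnocline.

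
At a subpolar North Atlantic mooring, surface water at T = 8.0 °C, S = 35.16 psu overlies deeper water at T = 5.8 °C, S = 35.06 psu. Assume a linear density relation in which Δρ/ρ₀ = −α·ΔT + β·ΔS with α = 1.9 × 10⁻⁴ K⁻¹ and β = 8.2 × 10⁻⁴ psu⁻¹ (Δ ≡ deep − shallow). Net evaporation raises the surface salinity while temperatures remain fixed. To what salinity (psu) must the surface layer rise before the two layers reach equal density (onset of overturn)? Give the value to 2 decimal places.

Neutral buoyancy requires −α(T_deep − T_surf) + β(S_deep − S_surf′) = 0.
S_surf′ = S_deep − (α/β)·ΔT = 35.06 − (1.9 × 10⁻⁴/8.2 × 10⁻⁴)·(-2.2) = 35.5698 psu.
Increase required: 35.5698 − 35.16 = 0.4098 psu.

35.57 psu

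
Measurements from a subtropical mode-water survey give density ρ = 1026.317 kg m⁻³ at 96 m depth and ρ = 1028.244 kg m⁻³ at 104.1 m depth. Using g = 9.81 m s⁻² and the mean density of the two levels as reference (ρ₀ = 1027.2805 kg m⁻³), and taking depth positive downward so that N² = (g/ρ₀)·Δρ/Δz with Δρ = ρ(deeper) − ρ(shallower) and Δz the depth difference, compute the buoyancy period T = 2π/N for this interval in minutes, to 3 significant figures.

Δρ = 1028.244 − 1026.317 = 1.927 kg m⁻³ over Δz = 104.1 − 96 = 8.1 m.
N² = (9.81/1027.2805) × (1.927/8.1) = 2.2718 × 10⁻³ s⁻².
N = √(2.2718 × 10⁻³) = 0.047663 rad s⁻¹, so T = 2π/N = 131.83 s = 2.1972 min ≈ 2.20 min.

2.20 min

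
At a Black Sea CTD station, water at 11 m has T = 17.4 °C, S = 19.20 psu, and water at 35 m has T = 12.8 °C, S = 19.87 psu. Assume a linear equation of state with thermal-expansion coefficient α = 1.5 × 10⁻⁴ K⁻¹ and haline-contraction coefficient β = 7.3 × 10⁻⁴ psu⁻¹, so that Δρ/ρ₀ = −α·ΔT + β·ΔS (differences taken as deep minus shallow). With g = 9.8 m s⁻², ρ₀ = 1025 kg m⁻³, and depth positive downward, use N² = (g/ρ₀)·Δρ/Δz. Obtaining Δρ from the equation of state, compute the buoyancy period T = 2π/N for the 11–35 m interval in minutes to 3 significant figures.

ΔT = -4.6 K, ΔS = +0.67 psu (deep − shallow).
Δρ/ρ₀ = −αΔT + βΔS = 6.90 × 10⁻⁴ + 4.891 × 10⁻⁴ = 1.1791 × 10⁻³, so Δρ ≈ 1.209 kg m⁻³.
N² = (g/ρ₀)·Δρ/Δz = g·(Δρ/ρ₀)/Δz = 9.8 × 1.1791 × 10⁻³ / 24 = 4.8147 × 10⁻⁴ s⁻².
N = √(4.8147 × 10⁻⁴) = 0.021942 rad s⁻¹ → T = 2π/N = 286.35 s = 4.7725 min ≈ 4.77 min.

4.77 min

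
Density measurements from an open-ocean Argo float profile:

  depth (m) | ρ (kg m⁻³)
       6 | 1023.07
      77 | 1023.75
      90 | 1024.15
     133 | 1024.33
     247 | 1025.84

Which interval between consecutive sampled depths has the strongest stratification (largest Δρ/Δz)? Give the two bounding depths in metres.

77–90 m

Compute the density gradient over each adjacent pair:
  6–77 m: Δρ/Δz = 0.68/71 = 9.6 × 10⁻³ kg m⁻⁴
  77–90 m: Δρ/Δz = 0.40/13 = 0.031 kg m⁻⁴
  90–133 m: Δρ/Δz = 0.18/43 = 4.2 × 10⁻³ kg m⁻⁴
  133–247 m: Δρ/Δz = 1.51/114 = 0.013 kg m⁻⁴
The largest gradient is in the 77–90 m interval — the pycnocline.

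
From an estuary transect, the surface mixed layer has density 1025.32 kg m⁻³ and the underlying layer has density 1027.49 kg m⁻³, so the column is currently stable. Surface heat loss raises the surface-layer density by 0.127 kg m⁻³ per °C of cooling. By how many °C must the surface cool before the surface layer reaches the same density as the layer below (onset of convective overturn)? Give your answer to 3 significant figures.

Density deficit of the surface layer: 1027.49 − 1025.32 = 2.17 kg m⁻³.
Required change = 2.17 / 0.127 = 17.1 °C.

17.1 °C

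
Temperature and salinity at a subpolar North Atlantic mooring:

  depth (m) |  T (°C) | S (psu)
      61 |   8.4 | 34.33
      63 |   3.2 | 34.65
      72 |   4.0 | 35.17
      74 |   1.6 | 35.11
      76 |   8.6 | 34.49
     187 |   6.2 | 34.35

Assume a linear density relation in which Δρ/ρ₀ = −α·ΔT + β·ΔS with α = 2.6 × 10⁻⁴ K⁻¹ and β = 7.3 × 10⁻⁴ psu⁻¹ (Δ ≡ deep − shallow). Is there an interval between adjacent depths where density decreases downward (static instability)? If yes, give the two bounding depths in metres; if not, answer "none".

74–76 m

Evaluate Δρ/ρ₀ = −αΔT + βΔS across each adjacent pair:
  61–63 m: −αΔT+βΔS = −(2.6 × 10⁻⁴)(-5.2)+(7.3 × 10⁻⁴)(+0.32) = 1.6 × 10⁻³ → stable
  63–72 m: −αΔT+βΔS = −(2.6 × 10⁻⁴)(+0.8)+(7.3 × 10⁻⁴)(+0.52) = 1.7 × 10⁻⁴ → stable
  72–74 m: −αΔT+βΔS = −(2.6 × 10⁻⁴)(-2.4)+(7.3 × 10⁻⁴)(-0.06) = 5.8 × 10⁻⁴ → stable
  74–76 m: −αΔT+βΔS = −(2.6 × 10⁻⁴)(+7.0)+(7.3 × 10⁻⁴)(-0.62) = -2.3 × 10⁻³ → UNSTABLE
  76–187 m: −αΔT+βΔS = −(2.6 × 10⁻⁴)(-2.4)+(7.3 × 10⁻⁴)(-0.14) = 5.2 × 10⁻⁴ → stable
The 74–76 m interval has Δρ < 0: lighter water underlies denser water.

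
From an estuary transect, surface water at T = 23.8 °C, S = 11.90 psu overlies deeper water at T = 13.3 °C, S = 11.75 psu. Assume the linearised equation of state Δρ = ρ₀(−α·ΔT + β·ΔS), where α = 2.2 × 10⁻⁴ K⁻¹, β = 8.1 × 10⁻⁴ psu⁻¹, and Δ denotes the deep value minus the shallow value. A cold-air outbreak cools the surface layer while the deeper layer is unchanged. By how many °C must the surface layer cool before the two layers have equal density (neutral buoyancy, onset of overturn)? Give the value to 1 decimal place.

9.9 °C

Neutral buoyancy requires Δρ = 0, i.e. −α(T_deep − T_surf′) + β(S_deep − S_surf) = 0.
T_surf′ = T_deep − (β/α)·ΔS = 13.3 − (8.1 × 10⁻⁴/2.2 × 10⁻⁴)·(-0.15) = 13.852 °C.
Cooling required: 23.8 − (13.852) = 9.948 °C.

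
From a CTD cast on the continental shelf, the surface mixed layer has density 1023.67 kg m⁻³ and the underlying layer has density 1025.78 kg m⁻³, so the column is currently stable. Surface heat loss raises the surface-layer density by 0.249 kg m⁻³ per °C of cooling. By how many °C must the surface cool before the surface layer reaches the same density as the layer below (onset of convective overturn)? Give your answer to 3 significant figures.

8.47 °C

Density deficit of the surface layer: 1025.78 − 1023.67 = 2.11 kg m⁻³.
Required change = 2.11 / 0.249 = 8.47 °C.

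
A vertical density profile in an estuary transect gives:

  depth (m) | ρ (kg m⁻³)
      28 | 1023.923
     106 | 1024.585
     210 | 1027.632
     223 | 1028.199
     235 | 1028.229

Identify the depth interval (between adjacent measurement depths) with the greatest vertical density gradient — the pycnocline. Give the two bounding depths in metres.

Compute the density gradient over each adjacent pair:
  28–106 m: Δρ/Δz = 0.662/78 = 8.5 × 10⁻³ kg m⁻⁴
  106–210 m: Δρ/Δz = 3.047/104 = 0.029 kg m⁻⁴
  210–223 m: Δρ/Δz = 0.567/13 = 0.044 kg m⁻⁴
  223–235 m: Δρ/Δz = 0.030/12 = 2.5 × 10⁻³ kg m⁻⁴
The largest gradient is in the 210–223 m interval — the pycnocline.

210–223 m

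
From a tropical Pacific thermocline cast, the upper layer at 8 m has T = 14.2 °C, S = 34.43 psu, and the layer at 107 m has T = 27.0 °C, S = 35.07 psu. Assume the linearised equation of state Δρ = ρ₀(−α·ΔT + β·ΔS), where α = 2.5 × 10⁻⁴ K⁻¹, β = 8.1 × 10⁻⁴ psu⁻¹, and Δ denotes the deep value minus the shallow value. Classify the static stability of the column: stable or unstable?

ΔT = 27.0 − 14.2 = +12.8 K and ΔS = 35.07 − 34.43 = +0.64 psu (deep − shallow).
−αΔT = -3.20 × 10⁻³; βΔS = 5.184 × 10⁻⁴; sum Δρ/ρ₀ = -2.6816 × 10⁻³.
Δρ/ρ₀ < 0, so Δρ < 0: deeper water is lighter → statically unstable; the column would overturn.

unstable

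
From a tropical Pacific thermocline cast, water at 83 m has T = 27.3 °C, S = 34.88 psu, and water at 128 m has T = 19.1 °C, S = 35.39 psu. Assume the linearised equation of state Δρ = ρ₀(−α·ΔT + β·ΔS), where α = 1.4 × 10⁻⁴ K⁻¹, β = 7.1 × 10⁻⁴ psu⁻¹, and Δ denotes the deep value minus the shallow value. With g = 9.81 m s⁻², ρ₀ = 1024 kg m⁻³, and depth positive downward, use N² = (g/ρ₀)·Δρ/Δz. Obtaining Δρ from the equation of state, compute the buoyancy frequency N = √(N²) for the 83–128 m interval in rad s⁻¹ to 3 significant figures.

0.0181 rad s⁻¹

ΔT = -8.2 K, ΔS = +0.51 psu (deep − shallow).
Δρ/ρ₀ = −αΔT + βΔS = 1.148 × 10⁻³ + 3.621 × 10⁻⁴ = 1.5101 × 10⁻³, so Δρ ≈ 1.546 kg m⁻³.
N² = (g/ρ₀)·Δρ/Δz = g·(Δρ/ρ₀)/Δz = 9.81 × 1.5101 × 10⁻³ / 45 = 3.2920 × 10⁻⁴ s⁻².
N = √(3.2920 × 10⁻⁴) = 0.018144 rad s⁻¹ ≈ 0.0181 rad s⁻¹.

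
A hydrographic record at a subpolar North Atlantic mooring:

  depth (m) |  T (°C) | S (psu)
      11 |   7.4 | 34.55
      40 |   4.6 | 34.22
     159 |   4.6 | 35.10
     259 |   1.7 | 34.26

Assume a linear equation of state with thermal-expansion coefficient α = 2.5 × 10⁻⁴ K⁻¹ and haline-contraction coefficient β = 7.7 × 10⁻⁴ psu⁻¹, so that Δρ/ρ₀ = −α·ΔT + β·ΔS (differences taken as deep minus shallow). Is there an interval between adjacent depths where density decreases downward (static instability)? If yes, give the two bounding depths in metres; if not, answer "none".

Evaluate Δρ/ρ₀ = −αΔT + βΔS across each adjacent pair:
  11–40 m: −αΔT+βΔS = −(2.5 × 10⁻⁴)(-2.8)+(7.7 × 10⁻⁴)(-0.33) = 4.5 × 10⁻⁴ → stable
  40–159 m: −αΔT+βΔS = −(2.5 × 10⁻⁴)(+0.0)+(7.7 × 10⁻⁴)(+0.88) = 6.8 × 10⁻⁴ → stable
  159–259 m: −αΔT+βΔS = −(2.5 × 10⁻⁴)(-2.9)+(7.7 × 10⁻⁴)(-0.84) = 7.8 × 10⁻⁵ → stable
Every interval has Δρ > 0: the column is stably stratified throughout.

none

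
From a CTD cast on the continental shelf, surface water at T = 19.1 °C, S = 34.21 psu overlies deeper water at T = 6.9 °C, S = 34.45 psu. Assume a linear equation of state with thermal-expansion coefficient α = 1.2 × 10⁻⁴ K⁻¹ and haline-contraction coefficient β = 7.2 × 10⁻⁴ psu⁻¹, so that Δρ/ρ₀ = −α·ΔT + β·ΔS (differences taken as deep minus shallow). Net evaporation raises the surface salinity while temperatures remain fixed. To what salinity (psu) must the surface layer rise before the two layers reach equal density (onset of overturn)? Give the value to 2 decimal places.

36.48 psu

Neutral buoyancy requires −α(T_deep − T_surf) + β(S_deep − S_surf′) = 0.
S_surf′ = S_deep − (α/β)·ΔT = 34.45 − (1.2 × 10⁻⁴/7.2 × 10⁻⁴)·(-12.2) = 36.4833 psu.
Increase required: 36.4833 − 34.21 = 2.2733 psu.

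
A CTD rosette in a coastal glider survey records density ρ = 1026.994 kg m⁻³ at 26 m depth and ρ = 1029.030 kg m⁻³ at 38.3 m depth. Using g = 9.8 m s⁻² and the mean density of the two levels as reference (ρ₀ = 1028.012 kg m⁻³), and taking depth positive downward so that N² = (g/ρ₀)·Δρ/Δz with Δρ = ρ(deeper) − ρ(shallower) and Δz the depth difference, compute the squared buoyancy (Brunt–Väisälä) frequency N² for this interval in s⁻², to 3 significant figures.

Δρ = 1029.030 − 1026.994 = 2.036 kg m⁻³ over Δz = 38.3 − 26 = 12.3 m.
N² = (9.8/1028.012) × (2.036/12.3) = 1.5780 × 10⁻³ s⁻² ≈ 1.58 × 10⁻³ s⁻².

1.58 × 10⁻³ s⁻²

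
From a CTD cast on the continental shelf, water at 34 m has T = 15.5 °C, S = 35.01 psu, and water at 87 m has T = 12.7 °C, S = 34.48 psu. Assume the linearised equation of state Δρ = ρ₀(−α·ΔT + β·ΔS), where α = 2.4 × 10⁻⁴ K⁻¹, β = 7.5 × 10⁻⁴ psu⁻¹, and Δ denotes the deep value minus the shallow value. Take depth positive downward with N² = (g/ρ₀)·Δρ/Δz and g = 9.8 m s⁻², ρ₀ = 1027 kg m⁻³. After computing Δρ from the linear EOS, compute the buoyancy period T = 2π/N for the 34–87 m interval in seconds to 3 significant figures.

882 s

ΔT = -2.8 K, ΔS = -0.53 psu (deep − shallow).
Δρ/ρ₀ = −αΔT + βΔS = 6.72 × 10⁻⁴ − 3.975 × 10⁻⁴ = 2.745 × 10⁻⁴, so Δρ ≈ 0.2819 kg m⁻³.
N² = (g/ρ₀)·Δρ/Δz = g·(Δρ/ρ₀)/Δz = 9.8 × 2.745 × 10⁻⁴ / 53 = 5.0757 × 10⁻⁵ s⁻².
N = √(5.0757 × 10⁻⁵) = 7.1244 × 10⁻³ rad s⁻¹ → T = 2π/N = 881.92 s ≈ 882 s.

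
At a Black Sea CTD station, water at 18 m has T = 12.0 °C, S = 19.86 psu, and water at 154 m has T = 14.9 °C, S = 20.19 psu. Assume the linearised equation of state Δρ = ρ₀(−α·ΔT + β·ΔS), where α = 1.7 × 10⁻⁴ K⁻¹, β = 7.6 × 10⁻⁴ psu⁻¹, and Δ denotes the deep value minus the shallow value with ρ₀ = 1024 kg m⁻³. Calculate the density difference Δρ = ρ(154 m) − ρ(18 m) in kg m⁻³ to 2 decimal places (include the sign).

-0.25 kg m⁻³

ΔT = +2.9 K, ΔS = +0.33 psu (deep − shallow).
Δρ/ρ₀ = −(1.7 × 10⁻⁴)(+2.9) + (7.6 × 10⁻⁴)(+0.33) = -2.422 × 10⁻⁴.
Δρ = 1024 × (-2.422 × 10⁻⁴) = -0.25 kg m⁻³.
Negative Δρ: lighter below, statically unstable.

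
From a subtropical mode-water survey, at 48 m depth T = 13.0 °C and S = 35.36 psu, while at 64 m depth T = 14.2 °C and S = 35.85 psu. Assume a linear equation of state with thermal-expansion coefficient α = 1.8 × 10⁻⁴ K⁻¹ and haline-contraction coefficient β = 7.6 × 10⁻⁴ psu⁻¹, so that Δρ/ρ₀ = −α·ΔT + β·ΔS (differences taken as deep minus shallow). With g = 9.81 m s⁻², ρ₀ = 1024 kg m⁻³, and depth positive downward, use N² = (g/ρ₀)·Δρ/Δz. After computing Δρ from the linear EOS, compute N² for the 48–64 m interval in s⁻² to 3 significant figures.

9.59 × 10⁻⁵ s⁻²

ΔT = +1.2 K, ΔS = +0.49 psu (deep − shallow).
Δρ/ρ₀ = −αΔT + βΔS = -2.16 × 10⁻⁴ + 3.724 × 10⁻⁴ = 1.564 × 10⁻⁴, so Δρ ≈ 0.1602 kg m⁻³.
N² = (g/ρ₀)·Δρ/Δz = g·(Δρ/ρ₀)/Δz = 9.81 × 1.564 × 10⁻⁴ / 16 = 9.5893 × 10⁻⁵ s⁻² ≈ 9.59 × 10⁻⁵ s⁻².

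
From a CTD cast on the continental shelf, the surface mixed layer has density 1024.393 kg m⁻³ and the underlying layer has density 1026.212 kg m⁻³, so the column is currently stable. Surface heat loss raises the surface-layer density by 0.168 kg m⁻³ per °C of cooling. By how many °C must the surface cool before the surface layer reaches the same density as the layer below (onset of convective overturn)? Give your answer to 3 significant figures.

10.8 °C

Density deficit of the surface layer: 1026.212 − 1024.393 = 1.819 kg m⁻³.
Required change = 1.819 / 0.168 = 10.8 °C.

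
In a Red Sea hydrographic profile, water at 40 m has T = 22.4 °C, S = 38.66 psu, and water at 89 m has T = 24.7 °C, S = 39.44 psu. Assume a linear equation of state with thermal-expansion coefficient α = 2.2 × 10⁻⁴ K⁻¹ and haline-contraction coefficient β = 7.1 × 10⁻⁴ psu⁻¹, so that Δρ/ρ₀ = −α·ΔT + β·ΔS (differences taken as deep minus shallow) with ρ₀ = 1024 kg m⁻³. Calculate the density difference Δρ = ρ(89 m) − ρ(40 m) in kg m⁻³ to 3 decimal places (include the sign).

+0.049 kg m⁻³

ΔT = +2.3 K, ΔS = +0.78 psu (deep − shallow).
Δρ/ρ₀ = −(2.2 × 10⁻⁴)(+2.3) + (7.1 × 10⁻⁴)(+0.78) = 4.78 × 10⁻⁵.
Δρ = 1024 × (4.78 × 10⁻⁵) = +0.049 kg m⁻³.
Positive Δρ: denser below, stable.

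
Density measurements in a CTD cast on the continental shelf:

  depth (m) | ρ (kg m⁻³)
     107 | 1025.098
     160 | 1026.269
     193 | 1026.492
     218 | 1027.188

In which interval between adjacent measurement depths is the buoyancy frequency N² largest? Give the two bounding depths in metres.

193–218 m

Compute the density gradient over each adjacent pair:
  107–160 m: Δρ/Δz = 1.171/53 = 0.022 kg m⁻⁴
  160–193 m: Δρ/Δz = 0.223/33 = 6.8 × 10⁻³ kg m⁻⁴
  193–218 m: Δρ/Δz = 0.696/25 = 0.028 kg m⁻⁴
The largest gradient is in the 193–218 m interval — the pycnocline.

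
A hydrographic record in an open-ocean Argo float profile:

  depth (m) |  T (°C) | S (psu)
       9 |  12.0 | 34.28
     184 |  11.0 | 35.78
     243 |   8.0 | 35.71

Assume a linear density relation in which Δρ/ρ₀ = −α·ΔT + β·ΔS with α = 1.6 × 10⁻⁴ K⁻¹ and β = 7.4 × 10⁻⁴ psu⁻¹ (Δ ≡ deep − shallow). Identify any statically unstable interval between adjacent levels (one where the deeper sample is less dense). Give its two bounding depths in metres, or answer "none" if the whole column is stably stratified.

Evaluate Δρ/ρ₀ = −αΔT + βΔS across each adjacent pair:
  9–184 m: −αΔT+βΔS = −(1.6 × 10⁻⁴)(-1.0)+(7.4 × 10⁻⁴)(+1.50) = 1.3 × 10⁻³ → stable
  184–243 m: −αΔT+βΔS = −(1.6 × 10⁻⁴)(-3.0)+(7.4 × 10⁻⁴)(-0.07) = 4.3 × 10⁻⁴ → stable
Every interval has Δρ > 0: the column is stably stratified throughout.

none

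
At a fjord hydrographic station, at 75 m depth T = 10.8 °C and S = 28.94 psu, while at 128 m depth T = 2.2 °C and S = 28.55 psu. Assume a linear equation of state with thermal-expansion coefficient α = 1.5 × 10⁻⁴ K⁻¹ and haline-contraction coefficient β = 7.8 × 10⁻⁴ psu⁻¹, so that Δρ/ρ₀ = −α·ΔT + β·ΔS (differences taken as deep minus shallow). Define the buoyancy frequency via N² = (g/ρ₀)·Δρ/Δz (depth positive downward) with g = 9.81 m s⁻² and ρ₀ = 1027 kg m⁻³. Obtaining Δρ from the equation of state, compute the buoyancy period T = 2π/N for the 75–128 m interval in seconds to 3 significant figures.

ΔT = -8.6 K, ΔS = -0.39 psu (deep − shallow).
Δρ/ρ₀ = −αΔT + βΔS = 1.29 × 10⁻³ − 3.042 × 10⁻⁴ = 9.858 × 10⁻⁴, so Δρ ≈ 1.012 kg m⁻³.
N² = (g/ρ₀)·Δρ/Δz = g·(Δρ/ρ₀)/Δz = 9.81 × 9.858 × 10⁻⁴ / 53 = 1.8247 × 10⁻⁴ s⁻².
N = √(1.8247 × 10⁻⁴) = 0.013508 rad s⁻¹ → T = 2π/N = 465.15 s ≈ 465 s.

465 s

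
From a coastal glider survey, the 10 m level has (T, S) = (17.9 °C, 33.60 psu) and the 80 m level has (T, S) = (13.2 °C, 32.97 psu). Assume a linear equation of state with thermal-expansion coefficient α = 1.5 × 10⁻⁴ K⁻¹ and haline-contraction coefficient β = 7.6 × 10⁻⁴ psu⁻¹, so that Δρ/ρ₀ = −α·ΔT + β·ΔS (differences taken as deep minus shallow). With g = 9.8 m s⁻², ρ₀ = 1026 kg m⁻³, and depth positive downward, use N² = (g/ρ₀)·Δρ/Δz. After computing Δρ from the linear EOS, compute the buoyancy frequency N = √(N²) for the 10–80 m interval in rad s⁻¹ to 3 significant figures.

5.63 × 10⁻³ rad s⁻¹

ΔT = -4.7 K, ΔS = -0.63 psu (deep − shallow).
Δρ/ρ₀ = −αΔT + βΔS = 7.05 × 10⁻⁴ − 4.788 × 10⁻⁴ = 2.262 × 10⁻⁴, so Δρ ≈ 0.2321 kg m⁻³.
N² = (g/ρ₀)·Δρ/Δz = g·(Δρ/ρ₀)/Δz = 9.8 × 2.262 × 10⁻⁴ / 70 = 3.1668 × 10⁻⁵ s⁻².
N = √(3.1668 × 10⁻⁵) = 5.6274 × 10⁻³ rad s⁻¹ ≈ 5.63 × 10⁻³ rad s⁻¹.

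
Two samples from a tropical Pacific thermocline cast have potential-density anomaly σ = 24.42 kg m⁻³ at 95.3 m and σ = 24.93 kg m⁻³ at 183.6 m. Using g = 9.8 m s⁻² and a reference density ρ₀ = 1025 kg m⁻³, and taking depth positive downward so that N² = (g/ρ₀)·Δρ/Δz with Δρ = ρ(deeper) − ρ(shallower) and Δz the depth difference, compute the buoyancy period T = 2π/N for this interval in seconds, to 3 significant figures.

846 s

Δρ = 1024.93 − 1024.42 = 0.51 kg m⁻³ over Δz = 183.6 − 95.3 = 88.3 m.
N² = (9.8/1025) × (0.51/88.3) = 5.5222 × 10⁻⁵ s⁻².
N = √(5.5222 × 10⁻⁵) = 7.4312 × 10⁻³ rad s⁻¹, so T = 2π/N = 845.51 s ≈ 846 s.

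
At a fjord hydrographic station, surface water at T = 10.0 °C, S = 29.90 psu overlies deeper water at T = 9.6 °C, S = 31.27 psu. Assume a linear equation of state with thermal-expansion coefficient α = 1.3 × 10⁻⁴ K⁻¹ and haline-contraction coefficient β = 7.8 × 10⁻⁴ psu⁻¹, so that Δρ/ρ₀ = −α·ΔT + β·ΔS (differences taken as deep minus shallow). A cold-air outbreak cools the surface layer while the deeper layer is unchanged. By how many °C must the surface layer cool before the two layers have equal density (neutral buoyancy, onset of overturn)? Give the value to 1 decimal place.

Neutral buoyancy requires Δρ = 0, i.e. −α(T_deep − T_surf′) + β(S_deep − S_surf) = 0.
T_surf′ = T_deep − (β/α)·ΔS = 9.6 − (7.8 × 10⁻⁴/1.3 × 10⁻⁴)·(+1.37) = 1.380 °C.
Cooling required: 10.0 − (1.380) = 8.620 °C.

8.6 °C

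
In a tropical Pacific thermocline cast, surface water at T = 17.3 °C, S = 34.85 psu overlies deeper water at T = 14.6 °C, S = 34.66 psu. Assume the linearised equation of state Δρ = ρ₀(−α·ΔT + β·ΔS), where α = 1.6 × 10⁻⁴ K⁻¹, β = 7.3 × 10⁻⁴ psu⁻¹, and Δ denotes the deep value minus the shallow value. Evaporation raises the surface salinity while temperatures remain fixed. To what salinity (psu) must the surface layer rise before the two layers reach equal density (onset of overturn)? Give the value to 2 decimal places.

Neutral buoyancy requires −α(T_deep − T_surf) + β(S_deep − S_surf′) = 0.
S_surf′ = S_deep − (α/β)·ΔT = 34.66 − (1.6 × 10⁻⁴/7.3 × 10⁻⁴)·(-2.7) = 35.2518 psu.
Increase required: 35.2518 − 34.85 = 0.4018 psu.

35.25 psu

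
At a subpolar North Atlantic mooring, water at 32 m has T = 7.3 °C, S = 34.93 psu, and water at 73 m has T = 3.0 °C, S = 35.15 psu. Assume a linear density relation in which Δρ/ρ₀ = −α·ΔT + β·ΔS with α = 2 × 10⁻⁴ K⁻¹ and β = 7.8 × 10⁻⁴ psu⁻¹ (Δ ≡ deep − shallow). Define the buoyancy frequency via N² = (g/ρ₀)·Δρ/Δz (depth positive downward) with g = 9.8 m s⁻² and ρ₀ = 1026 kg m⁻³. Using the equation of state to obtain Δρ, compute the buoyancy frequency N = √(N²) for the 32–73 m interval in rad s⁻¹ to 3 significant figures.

ΔT = -4.3 K, ΔS = +0.22 psu (deep − shallow).
Δρ/ρ₀ = −αΔT + βΔS = 8.60 × 10⁻⁴ + 1.716 × 10⁻⁴ = 1.0316 × 10⁻³, so Δρ ≈ 1.058 kg m⁻³.
N² = (g/ρ₀)·Δρ/Δz = g·(Δρ/ρ₀)/Δz = 9.8 × 1.0316 × 10⁻³ / 41 = 2.4658 × 10⁻⁴ s⁻².
N = √(2.4658 × 10⁻⁴) = 0.015703 rad s⁻¹ ≈ 0.0157 rad s⁻¹.

0.0157 rad s⁻¹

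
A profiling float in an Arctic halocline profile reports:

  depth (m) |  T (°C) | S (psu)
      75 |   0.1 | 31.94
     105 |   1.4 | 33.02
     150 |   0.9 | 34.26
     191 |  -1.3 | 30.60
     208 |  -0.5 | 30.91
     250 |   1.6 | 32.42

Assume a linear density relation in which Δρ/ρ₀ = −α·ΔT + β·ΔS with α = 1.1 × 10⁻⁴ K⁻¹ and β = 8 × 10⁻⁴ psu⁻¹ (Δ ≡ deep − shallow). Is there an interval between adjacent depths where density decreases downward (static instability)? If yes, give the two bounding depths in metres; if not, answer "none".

Evaluate Δρ/ρ₀ = −αΔT + βΔS across each adjacent pair:
  75–105 m: −αΔT+βΔS = −(1.1 × 10⁻⁴)(+1.3)+(8 × 10⁻⁴)(+1.08) = 7.2 × 10⁻⁴ → stable
  105–150 m: −αΔT+βΔS = −(1.1 × 10⁻⁴)(-0.5)+(8 × 10⁻⁴)(+1.24) = 1.0 × 10⁻³ → stable
  150–191 m: −αΔT+βΔS = −(1.1 × 10⁻⁴)(-2.2)+(8 × 10⁻⁴)(-3.66) = -2.7 × 10⁻³ → UNSTABLE
  191–208 m: −αΔT+βΔS = −(1.1 × 10⁻⁴)(+0.8)+(8 × 10⁻⁴)(+0.31) = 1.6 × 10⁻⁴ → stable
  208–250 m: −αΔT+βΔS = −(1.1 × 10⁻⁴)(+2.1)+(8 × 10⁻⁴)(+1.51) = 9.8 × 10⁻⁴ → stable
The 150–191 m interval has Δρ < 0: lighter water underlies denser water.

150–191 m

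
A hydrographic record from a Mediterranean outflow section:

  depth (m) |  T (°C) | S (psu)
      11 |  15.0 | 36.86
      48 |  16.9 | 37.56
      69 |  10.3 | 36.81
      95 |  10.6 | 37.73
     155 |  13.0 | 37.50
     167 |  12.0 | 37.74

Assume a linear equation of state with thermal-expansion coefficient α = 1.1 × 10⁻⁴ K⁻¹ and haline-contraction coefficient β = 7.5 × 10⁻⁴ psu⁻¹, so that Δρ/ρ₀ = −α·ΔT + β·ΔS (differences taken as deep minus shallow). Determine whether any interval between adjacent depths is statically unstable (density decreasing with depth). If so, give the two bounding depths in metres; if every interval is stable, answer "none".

95–155 m

Evaluate Δρ/ρ₀ = −αΔT + βΔS across each adjacent pair:
  11–48 m: −αΔT+βΔS = −(1.1 × 10⁻⁴)(+1.9)+(7.5 × 10⁻⁴)(+0.70) = 3.2 × 10⁻⁴ → stable
  48–69 m: −αΔT+βΔS = −(1.1 × 10⁻⁴)(-6.6)+(7.5 × 10⁻⁴)(-0.75) = 1.6 × 10⁻⁴ → stable
  69–95 m: −αΔT+βΔS = −(1.1 × 10⁻⁴)(+0.3)+(7.5 × 10⁻⁴)(+0.92) = 6.6 × 10⁻⁴ → stable
  95–155 m: −αΔT+βΔS = −(1.1 × 10⁻⁴)(+2.4)+(7.5 × 10⁻⁴)(-0.23) = -4.4 × 10⁻⁴ → UNSTABLE
  155–167 m: −αΔT+βΔS = −(1.1 × 10⁻⁴)(-1.0)+(7.5 × 10⁻⁴)(+0.24) = 2.9 × 10⁻⁴ → stable
The 95–155 m interval has Δρ < 0: lighter water underlies denser water.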